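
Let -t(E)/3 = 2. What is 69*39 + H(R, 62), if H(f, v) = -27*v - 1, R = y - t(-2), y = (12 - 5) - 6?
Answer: 1016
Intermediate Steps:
t(E) = -6 (t(E) = -3*2 = -6)
y = 1 (y = 7 - 6 = 1)
R = 7 (R = 1 - 1*(-6) = 1 + 6 = 7)
H(f, v) = -1 - 27*v
69*39 + H(R, 62) = 69*39 + (-1 - 27*62) = 2691 + (-1 - 1674) = 2691 - 1675 = 1016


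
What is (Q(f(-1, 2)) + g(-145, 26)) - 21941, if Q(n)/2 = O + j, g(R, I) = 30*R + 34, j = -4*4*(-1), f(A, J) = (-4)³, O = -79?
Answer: -26383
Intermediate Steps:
f(A, J) = -64
j = 16 (j = -16*(-1) = 16)
g(R, I) = 34 + 30*R
Q(n) = -126 (Q(n) = 2*(-79 + 16) = 2*(-63) = -126)
(Q(f(-1, 2)) + g(-145, 26)) - 21941 = (-126 + (34 + 30*(-145))) - 21941 = (-126 + (34 - 4350)) - 21941 = (-126 - 4316) - 21941 = -4442 - 21941 = -26383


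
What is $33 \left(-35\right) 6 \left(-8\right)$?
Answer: $55440$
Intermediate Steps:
$33 \left(-35\right) 6 \left(-8\right) = \left(-1155\right) \left(-48\right) = 55440$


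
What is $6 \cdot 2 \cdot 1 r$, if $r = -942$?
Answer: $-11304$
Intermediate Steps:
$6 \cdot 2 \cdot 1 r = 6 \cdot 2 \cdot 1 \left(-942\right) = 12 \cdot 1 \left(-942\right) = 12 \left(-942\right) = -11304$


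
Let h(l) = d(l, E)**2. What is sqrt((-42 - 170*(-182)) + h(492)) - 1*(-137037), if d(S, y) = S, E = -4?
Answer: 137037 + sqrt(272962) ≈ 1.3756e+5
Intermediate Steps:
h(l) = l**2
sqrt((-42 - 170*(-182)) + h(492)) - 1*(-137037) = sqrt((-42 - 170*(-182)) + 492**2) - 1*(-137037) = sqrt((-42 + 30940) + 242064) + 137037 = sqrt(30898 + 242064) + 137037 = sqrt(272962) + 137037 = 137037 + sqrt(272962)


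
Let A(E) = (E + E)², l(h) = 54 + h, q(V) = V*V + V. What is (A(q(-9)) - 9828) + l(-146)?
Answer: 10816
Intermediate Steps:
q(V) = V + V² (q(V) = V² + V = V + V²)
A(E) = 4*E² (A(E) = (2*E)² = 4*E²)
(A(q(-9)) - 9828) + l(-146) = (4*(-9*(1 - 9))² - 9828) + (54 - 146) = (4*(-9*(-8))² - 9828) - 92 = (4*72² - 9828) - 92 = (4*5184 - 9828) - 92 = (20736 - 9828) - 92 = 10908 - 92 = 10816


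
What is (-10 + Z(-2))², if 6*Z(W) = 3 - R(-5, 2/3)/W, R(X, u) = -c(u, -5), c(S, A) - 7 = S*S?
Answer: 1194649/11664 ≈ 102.42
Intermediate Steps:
c(S, A) = 7 + S² (c(S, A) = 7 + S*S = 7 + S²)
R(X, u) = -7 - u² (R(X, u) = -(7 + u²) = -7 - u²)
Z(W) = ½ + 67/(54*W) (Z(W) = (3 - (-7 - (2/3)²)/W)/6 = (3 - (-7 - (2*(⅓))²)/W)/6 = (3 - (-7 - (⅔)²)/W)/6 = (3 - (-7 - 1*4/9)/W)/6 = (3 - (-7 - 4/9)/W)/6 = (3 - (-67)/(9*W))/6 = (3 + 67/(9*W))/6 = ½ + 67/(54*W))
(-10 + Z(-2))² = (-10 + (1/54)*(67 + 27*(-2))/(-2))² = (-10 + (1/54)*(-½)*(67 - 54))² = (-10 + (1/54)*(-½)*13)² = (-10 - 13/108)² = (-1093/108)² = 1194649/11664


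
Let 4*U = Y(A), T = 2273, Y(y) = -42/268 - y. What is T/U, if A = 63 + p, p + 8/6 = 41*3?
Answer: -3654984/74299 ≈ -49.193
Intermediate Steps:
p = 365/3 (p = -4/3 + 41*3 = -4/3 + 123 = 365/3 ≈ 121.67)
A = 554/3 (A = 63 + 365/3 = 554/3 ≈ 184.67)
Y(y) = -21/134 - y (Y(y) = -42*1/268 - y = -21/134 - y)
U = -74299/1608 (U = (-21/134 - 1*554/3)/4 = (-21/134 - 554/3)/4 = (¼)*(-74299/402) = -74299/1608 ≈ -46.206)
T/U = 2273/(-74299/1608) = 2273*(-1608/74299) = -3654984/74299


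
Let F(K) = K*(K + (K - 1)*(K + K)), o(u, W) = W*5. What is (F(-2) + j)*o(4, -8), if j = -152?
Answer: 6880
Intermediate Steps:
o(u, W) = 5*W
F(K) = K*(K + 2*K*(-1 + K)) (F(K) = K*(K + (-1 + K)*(2*K)) = K*(K + 2*K*(-1 + K)))
(F(-2) + j)*o(4, -8) = ((-2)²*(-1 + 2*(-2)) - 152)*(5*(-8)) = (4*(-1 - 4) - 152)*(-40) = (4*(-5) - 152)*(-40) = (-20 - 152)*(-40) = -172*(-40) = 6880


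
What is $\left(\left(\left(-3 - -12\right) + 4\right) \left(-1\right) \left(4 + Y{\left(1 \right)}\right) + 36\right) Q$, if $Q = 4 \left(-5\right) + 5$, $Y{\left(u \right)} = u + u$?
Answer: $630$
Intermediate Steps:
$Y{\left(u \right)} = 2 u$
$Q = -15$ ($Q = -20 + 5 = -15$)
$\left(\left(\left(-3 - -12\right) + 4\right) \left(-1\right) \left(4 + Y{\left(1 \right)}\right) + 36\right) Q = \left(\left(\left(-3 - -12\right) + 4\right) \left(-1\right) \left(4 + 2 \cdot 1\right) + 36\right) \left(-15\right) = \left(\left(\left(-3 + 12\right) + 4\right) \left(-1\right) \left(4 + 2\right) + 36\right) \left(-15\right) = \left(\left(9 + 4\right) \left(-1\right) 6 + 36\right) \left(-15\right) = \left(13 \left(-1\right) 6 + 36\right) \left(-15\right) = \left(\left(-13\right) 6 + 36\right) \left(-15\right) = \left(-78 + 36\right) \left(-15\right) = \left(-42\right) \left(-15\right) = 630$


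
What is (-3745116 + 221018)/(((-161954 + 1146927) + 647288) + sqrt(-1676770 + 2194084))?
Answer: -1917415908526/888091818269 + 3524098*sqrt(517314)/2664275454807 ≈ -2.1581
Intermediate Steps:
(-3745116 + 221018)/(((-161954 + 1146927) + 647288) + sqrt(-1676770 + 2194084)) = -3524098/((984973 + 647288) + sqrt(517314)) = -3524098/(1632261 + sqrt(517314))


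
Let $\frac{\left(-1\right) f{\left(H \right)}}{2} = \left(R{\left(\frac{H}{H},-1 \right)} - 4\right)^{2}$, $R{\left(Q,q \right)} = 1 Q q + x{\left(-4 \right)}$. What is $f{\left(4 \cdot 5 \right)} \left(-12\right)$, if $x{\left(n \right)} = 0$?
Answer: $600$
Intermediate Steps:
$R{\left(Q,q \right)} = Q q$ ($R{\left(Q,q \right)} = 1 Q q + 0 = Q q + 0 = Q q$)
$f{\left(H \right)} = -50$ ($f{\left(H \right)} = - 2 \left(\frac{H}{H} \left(-1\right) - 4\right)^{2} = - 2 \left(1 \left(-1\right) - 4\right)^{2} = - 2 \left(-1 - 4\right)^{2} = - 2 \left(-5\right)^{2} = \left(-2\right) 25 = -50$)
$f{\left(4 \cdot 5 \right)} \left(-12\right) = \left(-50\right) \left(-12\right) = 600$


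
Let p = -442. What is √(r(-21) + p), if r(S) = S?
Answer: I*√463 ≈ 21.517*I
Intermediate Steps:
√(r(-21) + p) = √(-21 - 442) = √(-463) = I*√463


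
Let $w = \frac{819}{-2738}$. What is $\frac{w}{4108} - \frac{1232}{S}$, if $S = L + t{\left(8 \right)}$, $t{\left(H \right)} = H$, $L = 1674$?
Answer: $- \frac{533021111}{727639928} \approx -0.73253$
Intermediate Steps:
$S = 1682$ ($S = 1674 + 8 = 1682$)
$w = - \frac{819}{2738}$ ($w = 819 \left(- \frac{1}{2738}\right) = - \frac{819}{2738} \approx -0.29912$)
$\frac{w}{4108} - \frac{1232}{S} = - \frac{819}{2738 \cdot 4108} - \frac{1232}{1682} = \left(- \frac{819}{2738}\right) \frac{1}{4108} - \frac{616}{841} = - \frac{63}{865208} - \frac{616}{841} = - \frac{533021111}{727639928}$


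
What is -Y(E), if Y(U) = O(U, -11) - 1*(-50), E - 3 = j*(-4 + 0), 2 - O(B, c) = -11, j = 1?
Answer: -63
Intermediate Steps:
O(B, c) = 13 (O(B, c) = 2 - 1*(-11) = 2 + 11 = 13)
E = -1 (E = 3 + 1*(-4 + 0) = 3 + 1*(-4) = 3 - 4 = -1)
Y(U) = 63 (Y(U) = 13 - 1*(-50) = 13 + 50 = 63)
-Y(E) = -1*63 = -63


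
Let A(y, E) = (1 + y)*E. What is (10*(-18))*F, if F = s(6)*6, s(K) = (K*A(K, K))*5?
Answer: -1360800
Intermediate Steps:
A(y, E) = E*(1 + y)
s(K) = 5*K²*(1 + K) (s(K) = (K*(K*(1 + K)))*5 = (K²*(1 + K))*5 = 5*K²*(1 + K))
F = 7560 (F = (5*6²*(1 + 6))*6 = (5*36*7)*6 = 1260*6 = 7560)
(10*(-18))*F = (10*(-18))*7560 = -180*7560 = -1360800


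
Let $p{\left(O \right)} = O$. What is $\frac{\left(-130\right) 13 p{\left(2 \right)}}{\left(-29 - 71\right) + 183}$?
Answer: $- \frac{3380}{83} \approx -40.723$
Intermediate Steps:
$\frac{\left(-130\right) 13 p{\left(2 \right)}}{\left(-29 - 71\right) + 183} = \frac{\left(-130\right) 13 \cdot 2}{\left(-29 - 71\right) + 183} = \frac{\left(-130\right) 26}{\left(-29 - 71\right) + 183} = - \frac{3380}{-100 + 183} = - \frac{3380}{83}$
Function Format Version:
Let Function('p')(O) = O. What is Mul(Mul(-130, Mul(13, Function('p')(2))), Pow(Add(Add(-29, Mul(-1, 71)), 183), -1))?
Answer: Rational(-3380, 83) ≈ -40.723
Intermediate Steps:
Mul(Mul(-130, Mul(13, Function('p')(2))), Pow(Add(Add(-29, Mul(-1, 71)), 183), -1)) = Mul(Mul(-130, Mul(13, 2)), Pow(Add(Add(-29, Mul(-1, 71)), 183), -1)) = Mul(Mul(-130, 26), Pow(Add(Add(-29, -71), 183), -1)) = Mul(-3380, Pow(Add(-100, 183), -1)) = Mul(-3380, Pow(83, -1)) = Mul(-3380, Rational(1, 83)) = Rational(-3380, 83)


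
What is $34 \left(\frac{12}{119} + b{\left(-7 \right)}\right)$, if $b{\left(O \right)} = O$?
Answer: $- \frac{1642}{7} \approx -234.57$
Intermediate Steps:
$34 \left(\frac{12}{119} + b{\left(-7 \right)}\right) = 34 \left(\frac{12}{119} - 7\right) = 34 \left(- \frac{821}{119}\right) = - \frac{1642}{7}$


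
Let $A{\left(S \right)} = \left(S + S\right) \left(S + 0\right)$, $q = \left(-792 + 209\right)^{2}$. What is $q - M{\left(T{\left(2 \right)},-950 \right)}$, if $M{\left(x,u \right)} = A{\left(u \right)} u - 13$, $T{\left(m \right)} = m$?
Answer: $1715089902$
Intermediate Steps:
$q = 339889$ ($q = \left(-583\right)^{2} = 339889$)
$A{\left(S \right)} = 2 S^{2}$ ($A{\left(S \right)} = 2 S S = 2 S^{2}$)
$M{\left(x,u \right)} = -13 + 2 u^{3}$ ($M{\left(x,u \right)} = 2 u^{2} u - 13 = 2 u^{3} - 13 = -13 + 2 u^{3}$)
$q - M{\left(T{\left(2 \right)},-950 \right)} = 339889 - \left(-13 + 2 \left(-950\right)^{3}\right) = 339889 - \left(-13 + 2 \left(-857375000\right)\right) = 339889 - \left(-13 - 1714750000\right) = 339889 - -1714750013 = 339889 + 1714750013 = 1715089902$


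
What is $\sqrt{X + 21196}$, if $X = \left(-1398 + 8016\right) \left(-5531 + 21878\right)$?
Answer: $\sqrt{108205642} \approx 10402.0$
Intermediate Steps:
$X = 108184446$ ($X = 6618 \cdot 16347 = 108184446$)
$\sqrt{X + 21196} = \sqrt{108184446 + 21196} = \sqrt{108205642}$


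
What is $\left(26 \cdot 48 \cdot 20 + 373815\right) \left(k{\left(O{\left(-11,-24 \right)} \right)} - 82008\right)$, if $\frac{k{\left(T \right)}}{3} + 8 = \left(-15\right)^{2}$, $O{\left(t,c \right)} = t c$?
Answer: $-32443137675$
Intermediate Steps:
$O{\left(t,c \right)} = c t$
$k{\left(T \right)} = 651$ ($k{\left(T \right)} = -24 + 3 \left(-15\right)^{2} = -24 + 3 \cdot 225 = -24 + 675 = 651$)
$\left(26 \cdot 48 \cdot 20 + 373815\right) \left(k{\left(O{\left(-11,-24 \right)} \right)} - 82008\right) = \left(26 \cdot 48 \cdot 20 + 373815\right) \left(651 - 82008\right) = \left(1248 \cdot 20 + 373815\right) \left(-81357\right) = \left(24960 + 373815\right) \left(-81357\right) = 398775 \left(-81357\right) = -32443137675$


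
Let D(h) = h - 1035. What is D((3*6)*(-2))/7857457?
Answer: -1071/7857457 ≈ -0.00013630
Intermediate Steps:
D(h) = -1035 + h
D((3*6)*(-2))/7857457 = (-1035 + (3*6)*(-2))/7857457 = (-1035 + 18*(-2))*(1/7857457) = (-1035 - 36)*(1/7857457) = -1071*1/7857457 = -1071/7857457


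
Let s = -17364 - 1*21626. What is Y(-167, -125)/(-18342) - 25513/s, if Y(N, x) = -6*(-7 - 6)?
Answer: 77486371/119192430 ≈ 0.65009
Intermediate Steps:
Y(N, x) = 78 (Y(N, x) = -6*(-13) = 78)
s = -38990 (s = -17364 - 21626 = -38990)
Y(-167, -125)/(-18342) - 25513/s = 78/(-18342) - 25513/(-38990) = 78*(-1/18342) - 25513*(-1/38990) = -13/3057 + 25513/38990 = 77486371/119192430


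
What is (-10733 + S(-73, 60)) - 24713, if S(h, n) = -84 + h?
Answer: -35603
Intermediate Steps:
(-10733 + S(-73, 60)) - 24713 = (-10733 + (-84 - 73)) - 24713 = (-10733 - 157) - 24713 = -10890 - 24713 = -35603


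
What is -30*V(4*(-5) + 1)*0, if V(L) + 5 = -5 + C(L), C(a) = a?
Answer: 0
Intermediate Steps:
V(L) = -10 + L (V(L) = -5 + (-5 + L) = -10 + L)
-30*V(4*(-5) + 1)*0 = -30*(-10 + (4*(-5) + 1))*0 = -30*(-10 + (-20 + 1))*0 = -30*(-10 - 19)*0 = -30*(-29)*0 = 870*0 = 0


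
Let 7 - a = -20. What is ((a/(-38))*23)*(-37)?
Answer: 22977/38 ≈ 604.66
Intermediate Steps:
a = 27 (a = 7 - 1*(-20) = 7 + 20 = 27)
((a/(-38))*23)*(-37) = ((27/(-38))*23)*(-37) = ((27*(-1/38))*23)*(-37) = -27/38*23*(-37) = -621/38*(-37) = 22977/38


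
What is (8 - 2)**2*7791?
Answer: 280476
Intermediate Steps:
(8 - 2)**2*7791 = 6**2*7791 = 36*7791 = 280476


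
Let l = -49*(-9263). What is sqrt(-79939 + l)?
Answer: 2*sqrt(93487) ≈ 611.51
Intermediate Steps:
l = 453887
sqrt(-79939 + l) = sqrt(-79939 + 453887) = sqrt(373948) = 2*sqrt(93487)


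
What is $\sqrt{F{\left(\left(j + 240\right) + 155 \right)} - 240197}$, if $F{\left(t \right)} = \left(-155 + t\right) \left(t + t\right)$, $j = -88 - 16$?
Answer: $i \sqrt{161045} \approx 401.3 i$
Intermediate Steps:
$j = -104$
$F{\left(t \right)} = 2 t \left(-155 + t\right)$ ($F{\left(t \right)} = \left(-155 + t\right) 2 t = 2 t \left(-155 + t\right)$)
$\sqrt{F{\left(\left(j + 240\right) + 155 \right)} - 240197} = \sqrt{2 \left(\left(-104 + 240\right) + 155\right) \left(-155 + \left(\left(-104 + 240\right) + 155\right)\right) - 240197} = \sqrt{2 \left(136 + 155\right) \left(-155 + \left(136 + 155\right)\right) - 240197} = \sqrt{2 \cdot 291 \left(-155 + 291\right) - 240197} = \sqrt{2 \cdot 291 \cdot 136 - 240197} = \sqrt{79152 - 240197} = \sqrt{-161045} = i \sqrt{161045}$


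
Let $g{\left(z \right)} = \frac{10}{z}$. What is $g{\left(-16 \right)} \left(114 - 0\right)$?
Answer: $- \frac{285}{4} \approx -71.25$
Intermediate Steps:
$g{\left(-16 \right)} \left(114 - 0\right) = \frac{10}{-16} \left(114 - 0\right) = 10 \left(- \frac{1}{16}\right) \left(114 + 0\right) = \left(- \frac{5}{8}\right) 114 = - \frac{285}{4}$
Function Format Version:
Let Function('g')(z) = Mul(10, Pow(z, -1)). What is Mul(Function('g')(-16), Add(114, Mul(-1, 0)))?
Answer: Rational(-285, 4) ≈ -71.250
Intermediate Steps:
Mul(Function('g')(-16), Add(114, Mul(-1, 0))) = Mul(Mul(10, Pow(-16, -1)), Add(114, Mul(-1, 0))) = Mul(Mul(10, Rational(-1, 16)), Add(114, 0)) = Mul(Rational(-5, 8), 114) = Rational(-285, 4)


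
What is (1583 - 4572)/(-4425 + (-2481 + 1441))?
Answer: 2989/5465 ≈ 0.54694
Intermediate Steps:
(1583 - 4572)/(-4425 + (-2481 + 1441)) = -2989/(-4425 - 1040) = -2989/(-5465) = -2989*(-1/5465) = 2989/5465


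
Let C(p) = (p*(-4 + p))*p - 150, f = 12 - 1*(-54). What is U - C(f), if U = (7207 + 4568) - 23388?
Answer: -281535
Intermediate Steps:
f = 66 (f = 12 + 54 = 66)
U = -11613 (U = 11775 - 23388 = -11613)
C(p) = -150 + p**2*(-4 + p) (C(p) = p**2*(-4 + p) - 150 = -150 + p**2*(-4 + p))
U - C(f) = -11613 - (-150 + 66**3 - 4*66**2) = -11613 - (-150 + 287496 - 4*4356) = -11613 - (-150 + 287496 - 17424) = -11613 - 1*269922 = -11613 - 269922 = -281535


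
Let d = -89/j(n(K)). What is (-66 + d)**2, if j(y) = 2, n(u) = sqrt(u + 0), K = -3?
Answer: 48841/4 ≈ 12210.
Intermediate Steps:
n(u) = sqrt(u)
d = -89/2 ≈ -44.500
(-66 + d)**2 = (-66 - 89/2)**2 = (-221/2)**2 = 48841/4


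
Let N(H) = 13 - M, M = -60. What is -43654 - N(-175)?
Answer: -43727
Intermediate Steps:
N(H) = 73 (N(H) = 13 - 1*(-60) = 13 + 60 = 73)
-43654 - N(-175) = -43654 - 1*73 = -43654 - 73 = -43727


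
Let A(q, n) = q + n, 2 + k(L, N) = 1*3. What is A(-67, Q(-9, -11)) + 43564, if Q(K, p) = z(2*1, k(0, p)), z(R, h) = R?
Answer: 43499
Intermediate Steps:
k(L, N) = 1 (k(L, N) = -2 + 1*3 = -2 + 3 = 1)
Q(K, p) = 2 (Q(K, p) = 2*1 = 2)
A(q, n) = n + q
A(-67, Q(-9, -11)) + 43564 = (2 - 67) + 43564 = -65 + 43564 = 43499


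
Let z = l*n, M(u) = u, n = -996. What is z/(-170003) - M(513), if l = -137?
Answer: -87347991/170003 ≈ -513.80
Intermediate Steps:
z = 136452 (z = -137*(-996) = 136452)
z/(-170003) - M(513) = 136452/(-170003) - 1*513 = 136452*(-1/170003) - 513 = -136452/170003 - 513 = -87347991/170003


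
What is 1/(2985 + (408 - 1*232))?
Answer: 1/3161 ≈ 0.00031636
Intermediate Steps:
1/(2985 + (408 - 1*232)) = 1/(2985 + (408 - 232)) = 1/(2985 + 176) = 1/3161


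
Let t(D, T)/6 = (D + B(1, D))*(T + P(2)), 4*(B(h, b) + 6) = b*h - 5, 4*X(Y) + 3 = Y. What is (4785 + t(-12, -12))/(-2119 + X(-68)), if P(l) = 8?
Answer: -7092/2849 ≈ -2.4893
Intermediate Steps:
X(Y) = -¾ + Y/4
B(h, b) = -29/4 + b*h/4 (B(h, b) = -6 + (b*h - 5)/4 = -6 + (-5 + b*h)/4 = -6 + (-5/4 + b*h/4) = -29/4 + b*h/4)
t(D, T) = 6*(8 + T)*(-29/4 + 5*D/4) (t(D, T) = 6*((D + (-29/4 + (¼)*D*1))*(T + 8)) = 6*((D + (-29/4 + D/4))*(8 + T)) = 6*((-29/4 + 5*D/4)*(8 + T)) = 6*((8 + T)*(-29/4 + 5*D/4)) = 6*(8 + T)*(-29/4 + 5*D/4))
(4785 + t(-12, -12))/(-2119 + X(-68)) = (4785 + (-348 + 60*(-12) - 87/2*(-12) + (15/2)*(-12)*(-12)))/(-2119 + (-¾ + (¼)*(-68))) = (4785 + (-348 - 720 + 522 + 1080))/(-2119 + (-¾ - 17)) = (4785 + 534)/(-2119 - 71/4) = 5319/(-8547/4) = 5319*(-4/8547) = -7092/2849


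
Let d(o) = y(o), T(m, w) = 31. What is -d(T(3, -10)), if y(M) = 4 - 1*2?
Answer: -2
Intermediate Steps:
y(M) = 2 (y(M) = 4 - 2 = 2)
d(o) = 2
-d(T(3, -10)) = -1*2 = -2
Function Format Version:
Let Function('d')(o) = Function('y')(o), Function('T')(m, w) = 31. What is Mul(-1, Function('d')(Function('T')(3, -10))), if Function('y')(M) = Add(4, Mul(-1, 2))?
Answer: -2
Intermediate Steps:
Function('y')(M) = 2 (Function('y')(M) = Add(4, -2) = 2)
Function('d')(o) = 2
Mul(-1, Function('d')(Function('T')(3, -10))) = Mul(-1, 2) = -2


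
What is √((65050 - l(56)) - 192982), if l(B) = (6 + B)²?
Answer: 8*I*√2059 ≈ 363.01*I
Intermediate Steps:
√((65050 - l(56)) - 192982) = √((65050 - (6 + 56)²) - 192982) = √((65050 - 1*62²) - 192982) = √((65050 - 1*3844) - 192982) = √((65050 - 3844) - 192982) = √(61206 - 192982) = √(-131776) = 8*I*√2059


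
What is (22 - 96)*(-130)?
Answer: 9620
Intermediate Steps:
(22 - 96)*(-130) = -74*(-130) = 9620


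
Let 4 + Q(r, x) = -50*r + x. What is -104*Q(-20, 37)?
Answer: -107432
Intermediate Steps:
Q(r, x) = -4 + x - 50*r (Q(r, x) = -4 + (-50*r + x) = -4 + (x - 50*r) = -4 + x - 50*r)
-104*Q(-20, 37) = -104*(-4 + 37 - 50*(-20)) = -104*(-4 + 37 + 1000) = -104*1033 = -107432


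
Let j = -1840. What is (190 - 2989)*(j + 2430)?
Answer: -1651410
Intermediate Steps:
(190 - 2989)*(j + 2430) = (190 - 2989)*(-1840 + 2430) = -2799*590 = -1651410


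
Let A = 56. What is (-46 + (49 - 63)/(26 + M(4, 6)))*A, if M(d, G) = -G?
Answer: -13076/5 ≈ -2615.2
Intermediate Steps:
(-46 + (49 - 63)/(26 + M(4, 6)))*A = (-46 + (49 - 63)/(26 - 1*6))*56 = (-46 - 14/(26 - 6))*56 = (-46 - 14/20)*56 = (-46 - 14*1/20)*56 = (-46 - 7/10)*56 = -467/10*56 = -13076/5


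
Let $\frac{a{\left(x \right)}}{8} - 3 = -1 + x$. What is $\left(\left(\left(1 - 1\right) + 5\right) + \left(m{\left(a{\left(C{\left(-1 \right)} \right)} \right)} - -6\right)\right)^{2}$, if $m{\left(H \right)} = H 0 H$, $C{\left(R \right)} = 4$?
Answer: $121$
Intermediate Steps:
$a{\left(x \right)} = 16 + 8 x$ ($a{\left(x \right)} = 24 + 8 \left(-1 + x\right) = 24 + \left(-8 + 8 x\right) = 16 + 8 x$)
$m{\left(H \right)} = 0$ ($m{\left(H \right)} = 0 H = 0$)
$\left(\left(\left(1 - 1\right) + 5\right) + \left(m{\left(a{\left(C{\left(-1 \right)} \right)} \right)} - -6\right)\right)^{2} = \left(\left(\left(1 - 1\right) + 5\right) + \left(0 - -6\right)\right)^{2} = \left(\left(0 + 5\right) + \left(0 + 6\right)\right)^{2} = \left(5 + 6\right)^{2} = 11^{2} = 121$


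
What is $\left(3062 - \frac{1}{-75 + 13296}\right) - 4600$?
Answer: $- \frac{20333899}{13221} \approx -1538.0$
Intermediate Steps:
$\left(3062 - \frac{1}{-75 + 13296}\right) - 4600 = \left(3062 - \frac{1}{13221}\right) - 4600 = \frac{40482701}{13221} - 4600 = - \frac{20333899}{13221}$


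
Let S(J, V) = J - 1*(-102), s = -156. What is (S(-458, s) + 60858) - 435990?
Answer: -375488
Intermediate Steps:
S(J, V) = 102 + J (S(J, V) = J + 102 = 102 + J)
(S(-458, s) + 60858) - 435990 = ((102 - 458) + 60858) - 435990 = (-356 + 60858) - 435990 = 60502 - 435990 = -375488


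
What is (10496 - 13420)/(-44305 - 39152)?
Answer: 2924/83457 ≈ 0.035036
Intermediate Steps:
(10496 - 13420)/(-44305 - 39152) = -2924/(-83457) = -2924*(-1/83457) = 2924/83457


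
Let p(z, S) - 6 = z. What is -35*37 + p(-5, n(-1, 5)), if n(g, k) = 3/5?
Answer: -1294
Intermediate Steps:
n(g, k) = ⅗ (n(g, k) = 3*(⅕) = ⅗)
p(z, S) = 6 + z
-35*37 + p(-5, n(-1, 5)) = -35*37 + (6 - 5) = -1295 + 1 = -1294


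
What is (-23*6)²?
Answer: 19044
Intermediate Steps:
(-23*6)² = (-138)² = 19044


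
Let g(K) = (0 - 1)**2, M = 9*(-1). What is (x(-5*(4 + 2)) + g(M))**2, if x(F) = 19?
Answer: 400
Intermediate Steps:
M = -9
g(K) = 1 (g(K) = (-1)**2 = 1)
(x(-5*(4 + 2)) + g(M))**2 = (19 + 1)**2 = 20**2 = 400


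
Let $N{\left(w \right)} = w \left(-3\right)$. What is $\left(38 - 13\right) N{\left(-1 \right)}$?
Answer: $75$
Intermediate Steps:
$N{\left(w \right)} = - 3 w$
$\left(38 - 13\right) N{\left(-1 \right)} = \left(38 - 13\right) \left(\left(-3\right) \left(-1\right)\right) = 25 \cdot 3 = 75$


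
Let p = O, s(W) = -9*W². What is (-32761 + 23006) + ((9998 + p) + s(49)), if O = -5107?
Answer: -26473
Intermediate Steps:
p = -5107
(-32761 + 23006) + ((9998 + p) + s(49)) = (-32761 + 23006) + ((9998 - 5107) - 9*49²) = -9755 + (4891 - 9*2401) = -9755 + (4891 - 21609) = -9755 - 16718 = -26473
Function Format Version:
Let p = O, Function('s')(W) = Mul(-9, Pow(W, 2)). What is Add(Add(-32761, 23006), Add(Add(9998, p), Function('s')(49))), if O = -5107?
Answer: -26473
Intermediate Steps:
p = -5107
Add(Add(-32761, 23006), Add(Add(9998, p), Function('s')(49))) = Add(Add(-32761, 23006), Add(Add(9998, -5107), Mul(-9, Pow(49, 2)))) = Add(-9755, Add(4891, Mul(-9, 2401))) = Add(-9755, Add(4891, -21609)) = Add(-9755, -16718) = -26473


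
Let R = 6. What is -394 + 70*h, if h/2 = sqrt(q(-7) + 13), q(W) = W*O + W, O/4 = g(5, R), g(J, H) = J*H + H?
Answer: -394 + 140*I*sqrt(1002) ≈ -394.0 + 4431.6*I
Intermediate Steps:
g(J, H) = H + H*J (g(J, H) = H*J + H = H + H*J)
O = 144 (O = 4*(6*(1 + 5)) = 4*(6*6) = 4*36 = 144)
q(W) = 145*W (q(W) = W*144 + W = 144*W + W = 145*W)
h = 2*I*sqrt(1002) (h = 2*sqrt(145*(-7) + 13) = 2*sqrt(-1015 + 13) = 2*sqrt(-1002) = 2*(I*sqrt(1002)) = 2*I*sqrt(1002) ≈ 63.309*I)
-394 + 70*h = -394 + 70*(2*I*sqrt(1002)) = -394 + 140*I*sqrt(1002)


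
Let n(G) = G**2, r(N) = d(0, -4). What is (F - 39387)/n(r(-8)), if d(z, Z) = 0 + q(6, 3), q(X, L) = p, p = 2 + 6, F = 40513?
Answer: 563/32 ≈ 17.594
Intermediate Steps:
p = 8
q(X, L) = 8
d(z, Z) = 8 (d(z, Z) = 0 + 8 = 8)
r(N) = 8
(F - 39387)/n(r(-8)) = (40513 - 39387)/(8**2) = 1126/64 = 1126*(1/64) = 563/32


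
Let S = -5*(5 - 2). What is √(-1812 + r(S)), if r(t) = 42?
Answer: I*√1770 ≈ 42.071*I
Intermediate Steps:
S = -15 (S = -5*3 = -15)
√(-1812 + r(S)) = √(-1812 + 42) = √(-1770) = I*√1770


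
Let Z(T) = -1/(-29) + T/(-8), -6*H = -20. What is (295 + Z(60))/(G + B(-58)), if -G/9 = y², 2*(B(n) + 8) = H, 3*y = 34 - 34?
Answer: -50031/1102 ≈ -45.400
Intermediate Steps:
y = 0 (y = (34 - 34)/3 = (⅓)*0 = 0)
H = 10/3 (H = -⅙*(-20) = 10/3 ≈ 3.3333)
B(n) = -19/3 (B(n) = -8 + (½)*(10/3) = -8 + 5/3 = -19/3)
Z(T) = 1/29 - T/8 (Z(T) = -1*(-1/29) + T*(-⅛) = 1/29 - T/8)
G = 0 (G = -9*0² = -9*0 = 0)
(295 + Z(60))/(G + B(-58)) = (295 + (1/29 - ⅛*60))/(0 - 19/3) = (295 + (1/29 - 15/2))/(-19/3) = (295 - 433/58)*(-3/19) = (16677/58)*(-3/19) = -50031/1102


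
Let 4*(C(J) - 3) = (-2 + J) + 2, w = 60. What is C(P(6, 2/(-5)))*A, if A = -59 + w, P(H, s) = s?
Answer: 29/10 ≈ 2.9000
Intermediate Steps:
C(J) = 3 + J/4 (C(J) = 3 + ((-2 + J) + 2)/4 = 3 + J/4)
A = 1 (A = -59 + 60 = 1)
C(P(6, 2/(-5)))*A = (3 + (2/(-5))/4)*1 = (3 + (2*(-⅕))/4)*1 = (3 + (¼)*(-⅖))*1 = (3 - ⅒)*1 = (29/10)*1 = 29/10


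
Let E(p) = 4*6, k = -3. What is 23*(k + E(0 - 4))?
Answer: 483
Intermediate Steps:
E(p) = 24
23*(k + E(0 - 4)) = 23*(-3 + 24) = 23*21 = 483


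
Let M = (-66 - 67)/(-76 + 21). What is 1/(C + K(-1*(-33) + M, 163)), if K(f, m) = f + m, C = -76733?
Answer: -55/4209402 ≈ -1.3066e-5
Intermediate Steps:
M = 133/55 (M = -133/(-55) = -133*(-1/55) = 133/55 ≈ 2.4182)
1/(C + K(-1*(-33) + M, 163)) = 1/(-76733 + ((-1*(-33) + 133/55) + 163)) = 1/(-76733 + ((33 + 133/55) + 163)) = 1/(-76733 + (1948/55 + 163)) = 1/(-76733 + 10913/55) = 1/(-4209402/55) = -55/4209402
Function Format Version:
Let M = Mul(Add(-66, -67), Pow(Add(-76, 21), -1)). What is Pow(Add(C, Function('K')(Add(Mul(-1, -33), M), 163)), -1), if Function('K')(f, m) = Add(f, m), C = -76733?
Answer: Rational(-55, 4209402) ≈ -1.3066e-5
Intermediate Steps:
M = Rational(133, 55) (M = Mul(-133, Pow(-55, -1)) = Mul(-133, Rational(-1, 55)) = Rational(133, 55) ≈ 2.4182)
Pow(Add(C, Function('K')(Add(Mul(-1, -33), M), 163)), -1) = Pow(Add(-76733, Add(Add(Mul(-1, -33), Rational(133, 55)), 163)), -1) = Pow(Add(-76733, Add(Add(33, Rational(133, 55)), 163)), -1) = Pow(Add(-76733, Add(Rational(1948, 55), 163)), -1) = Pow(Add(-76733, Rational(10913, 55)), -1) = Pow(Rational(-4209402, 55), -1) = Rational(-55, 4209402)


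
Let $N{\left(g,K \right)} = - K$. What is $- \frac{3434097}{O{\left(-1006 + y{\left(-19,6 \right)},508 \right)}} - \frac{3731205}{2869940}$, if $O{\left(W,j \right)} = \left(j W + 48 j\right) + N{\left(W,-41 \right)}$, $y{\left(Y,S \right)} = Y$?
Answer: $\frac{533596572187}{94951964900} \approx 5.6196$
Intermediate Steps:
$O{\left(W,j \right)} = 41 + 48 j + W j$ ($O{\left(W,j \right)} = \left(j W + 48 j\right) - -41 = \left(W j + 48 j\right) + 41 = \left(48 j + W j\right) + 41 = 41 + 48 j + W j$)
$- \frac{3434097}{O{\left(-1006 + y{\left(-19,6 \right)},508 \right)}} - \frac{3731205}{2869940} = - \frac{3434097}{41 + 48 \cdot 508 + \left(-1006 - 19\right) 508} - \frac{3731205}{2869940} = - \frac{3434097}{41 + 24384 - 520700} - \frac{746241}{573988} = - \frac{3434097}{-496275} - \frac{746241}{573988} = \left(-3434097\right) \left(- \frac{1}{496275}\right) - \frac{746241}{573988} = \frac{1144699}{165425} - \frac{746241}{573988} = \frac{533596572187}{94951964900}$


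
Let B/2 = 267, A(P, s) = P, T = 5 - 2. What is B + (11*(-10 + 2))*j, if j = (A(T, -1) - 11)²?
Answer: -5098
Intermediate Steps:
T = 3
B = 534 (B = 2*267 = 534)
j = 64 (j = (3 - 11)² = (-8)² = 64)
B + (11*(-10 + 2))*j = 534 + (11*(-10 + 2))*64 = 534 + (11*(-8))*64 = 534 - 88*64 = 534 - 5632 = -5098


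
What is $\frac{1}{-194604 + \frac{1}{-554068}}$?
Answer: $- \frac{554068}{107823849073} \approx -5.1386 \cdot 10^{-6}$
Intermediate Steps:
$\frac{1}{-194604 + \frac{1}{-554068}} = \frac{1}{-194604 - \frac{1}{554068}} = \frac{1}{- \frac{107823849073}{554068}} = - \frac{554068}{107823849073}$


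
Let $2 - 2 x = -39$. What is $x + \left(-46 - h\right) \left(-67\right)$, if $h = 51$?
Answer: $\frac{13039}{2} \approx 6519.5$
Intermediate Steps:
$x = \frac{41}{2}$ ($x = 1 - - \frac{39}{2} = 1 + \frac{39}{2} = \frac{41}{2} \approx 20.5$)
$x + \left(-46 - h\right) \left(-67\right) = \frac{41}{2} + \left(-46 - 51\right) \left(-67\right) = \frac{41}{2} - -6499 = \frac{41}{2} + 6499 = \frac{13039}{2}$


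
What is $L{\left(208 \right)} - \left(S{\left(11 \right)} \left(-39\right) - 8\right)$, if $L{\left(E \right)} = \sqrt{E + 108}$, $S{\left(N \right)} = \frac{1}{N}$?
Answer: $\frac{127}{11} + 2 \sqrt{79} \approx 29.322$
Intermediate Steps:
$L{\left(E \right)} = \sqrt{108 + E}$
$L{\left(208 \right)} - \left(S{\left(11 \right)} \left(-39\right) - 8\right) = \sqrt{108 + 208} - \left(\frac{1}{11} \left(-39\right) - 8\right) = \sqrt{316} - \left(\frac{1}{11} \left(-39\right) - 8\right) = 2 \sqrt{79} - \left(- \frac{39}{11} - 8\right) = 2 \sqrt{79} - - \frac{127}{11} = 2 \sqrt{79} + \frac{127}{11} = \frac{127}{11} + 2 \sqrt{79}$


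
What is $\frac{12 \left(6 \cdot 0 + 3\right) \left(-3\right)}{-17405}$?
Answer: $\frac{108}{17405} \approx 0.0062051$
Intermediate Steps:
$\frac{12 \left(6 \cdot 0 + 3\right) \left(-3\right)}{-17405} = 12 \left(0 + 3\right) \left(-3\right) \left(- \frac{1}{17405}\right) = 12 \cdot 3 \left(-3\right) \left(- \frac{1}{17405}\right) = 12 \left(-9\right) \left(- \frac{1}{17405}\right) = \left(-108\right) \left(- \frac{1}{17405}\right) = \frac{108}{17405}$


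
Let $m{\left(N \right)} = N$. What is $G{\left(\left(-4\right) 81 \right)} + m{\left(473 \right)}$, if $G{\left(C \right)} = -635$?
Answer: $-162$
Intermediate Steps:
$G{\left(\left(-4\right) 81 \right)} + m{\left(473 \right)} = -635 + 473 = -162$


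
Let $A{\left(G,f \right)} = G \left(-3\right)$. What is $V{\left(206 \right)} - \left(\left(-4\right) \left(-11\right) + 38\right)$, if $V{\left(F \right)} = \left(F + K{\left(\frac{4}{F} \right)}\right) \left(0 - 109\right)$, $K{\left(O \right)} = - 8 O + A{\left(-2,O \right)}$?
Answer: $- \frac{2386826}{103} \approx -23173.0$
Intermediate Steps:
$A{\left(G,f \right)} = - 3 G$
$K{\left(O \right)} = 6 - 8 O$ ($K{\left(O \right)} = - 8 O - -6 = - 8 O + 6 = 6 - 8 O$)
$V{\left(F \right)} = -654 - 109 F + \frac{3488}{F}$ ($V{\left(F \right)} = \left(F + \left(6 - 8 \frac{4}{F}\right)\right) \left(0 - 109\right) = \left(F + \left(6 - \frac{32}{F}\right)\right) \left(-109\right) = \left(6 + F - \frac{32}{F}\right) \left(-109\right) = -654 - 109 F + \frac{3488}{F}$)
$V{\left(206 \right)} - \left(\left(-4\right) \left(-11\right) + 38\right) = \left(-654 - 22454 + \frac{3488}{206}\right) - \left(\left(-4\right) \left(-11\right) + 38\right) = \left(-654 - 22454 + 3488 \cdot \frac{1}{206}\right) - \left(44 + 38\right) = \left(-654 - 22454 + \frac{1744}{103}\right) - 82 = - \frac{2378380}{103} - 82 = - \frac{2386826}{103}$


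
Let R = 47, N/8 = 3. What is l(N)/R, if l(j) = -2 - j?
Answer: -26/47 ≈ -0.55319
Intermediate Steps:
N = 24 (N = 8*3 = 24)
l(N)/R = (-2 - 1*24)/47 = (-2 - 24)*(1/47) = -26*1/47 = -26/47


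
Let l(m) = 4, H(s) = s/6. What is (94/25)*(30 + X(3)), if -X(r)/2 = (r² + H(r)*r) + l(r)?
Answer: 94/25 ≈ 3.7600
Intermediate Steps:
H(s) = s/6 (H(s) = s*(⅙) = s/6)
X(r) = -8 - 7*r²/3 (X(r) = -2*((r² + (r/6)*r) + 4) = -2*((r² + r²/6) + 4) = -2*(7*r²/6 + 4) = -2*(4 + 7*r²/6) = -8 - 7*r²/3)
(94/25)*(30 + X(3)) = (94/25)*(30 + (-8 - 7/3*3²)) = (94*(1/25))*(30 + (-8 - 7/3*9)) = 94*(30 + (-8 - 21))/25 = 94*(30 - 29)/25 = (94/25)*1 = 94/25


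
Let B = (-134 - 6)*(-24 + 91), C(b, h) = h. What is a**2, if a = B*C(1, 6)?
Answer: 3167438400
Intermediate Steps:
B = -9380 (B = -140*67 = -9380)
a = -56280 (a = -9380*6 = -56280)
a**2 = (-56280)**2 = 3167438400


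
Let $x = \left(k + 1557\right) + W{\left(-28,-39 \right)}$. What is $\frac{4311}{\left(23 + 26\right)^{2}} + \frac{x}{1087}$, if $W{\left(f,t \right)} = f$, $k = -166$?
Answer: $\frac{7958620}{2609887} \approx 3.0494$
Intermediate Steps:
$x = 1363$ ($x = \left(-166 + 1557\right) - 28 = 1391 - 28 = 1363$)
$\frac{4311}{\left(23 + 26\right)^{2}} + \frac{x}{1087} = \frac{4311}{\left(23 + 26\right)^{2}} + \frac{1363}{1087} = \frac{4311}{49^{2}} + 1363 \cdot \frac{1}{1087} = \frac{4311}{2401} + \frac{1363}{1087} = \frac{7958620}{2609887}$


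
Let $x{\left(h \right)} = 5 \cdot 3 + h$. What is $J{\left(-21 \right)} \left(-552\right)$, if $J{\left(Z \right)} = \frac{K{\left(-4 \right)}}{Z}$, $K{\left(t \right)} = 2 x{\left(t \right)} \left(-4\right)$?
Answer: $- \frac{16192}{7} \approx -2313.1$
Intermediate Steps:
$x{\left(h \right)} = 15 + h$
$K{\left(t \right)} = -120 - 8 t$ ($K{\left(t \right)} = 2 \left(15 + t\right) \left(-4\right) = \left(30 + 2 t\right) \left(-4\right) = -120 - 8 t$)
$J{\left(Z \right)} = - \frac{88}{Z}$ ($J{\left(Z \right)} = \frac{-120 - -32}{Z} = \frac{-120 + 32}{Z} = - \frac{88}{Z}$)
$J{\left(-21 \right)} \left(-552\right) = - \frac{88}{-21} \left(-552\right) = \left(-88\right) \left(- \frac{1}{21}\right) \left(-552\right) = \frac{88}{21} \left(-552\right) = - \frac{16192}{7}$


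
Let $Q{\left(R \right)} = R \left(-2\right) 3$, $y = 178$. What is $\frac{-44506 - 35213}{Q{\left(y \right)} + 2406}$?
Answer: $- \frac{26573}{446} \approx -59.581$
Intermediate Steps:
$Q{\left(R \right)} = - 6 R$ ($Q{\left(R \right)} = - 2 R 3 = - 6 R$)
$\frac{-44506 - 35213}{Q{\left(y \right)} + 2406} = \frac{-44506 - 35213}{\left(-6\right) 178 + 2406} = - \frac{79719}{-1068 + 2406} = - \frac{79719}{1338} = \left(-79719\right) \frac{1}{1338} = - \frac{26573}{446}$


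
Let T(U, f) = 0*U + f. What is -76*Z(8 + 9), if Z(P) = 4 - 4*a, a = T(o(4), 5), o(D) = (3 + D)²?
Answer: 1216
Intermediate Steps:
T(U, f) = f (T(U, f) = 0 + f = f)
a = 5
Z(P) = -16 (Z(P) = 4 - 4*5 = 4 - 20 = -16)
-76*Z(8 + 9) = -76*(-16) = 1216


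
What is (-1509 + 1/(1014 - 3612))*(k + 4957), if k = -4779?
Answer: -348914087/1299 ≈ -2.6860e+5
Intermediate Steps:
(-1509 + 1/(1014 - 3612))*(k + 4957) = (-1509 + 1/(1014 - 3612))*(-4779 + 4957) = (-1509 + 1/(-2598))*178 = (-1509 - 1/2598)*178 = -3920383/2598*178 = -348914087/1299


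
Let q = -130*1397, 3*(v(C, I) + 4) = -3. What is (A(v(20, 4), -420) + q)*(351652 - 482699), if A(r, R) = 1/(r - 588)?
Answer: 14113071413357/593 ≈ 2.3799e+10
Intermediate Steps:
v(C, I) = -5 (v(C, I) = -4 + (⅓)*(-3) = -4 - 1 = -5)
q = -181610
A(r, R) = 1/(-588 + r)
(A(v(20, 4), -420) + q)*(351652 - 482699) = (1/(-588 - 5) - 181610)*(351652 - 482699) = (1/(-593) - 181610)*(-131047) = (-1/593 - 181610)*(-131047) = -107694731/593*(-131047) = 14113071413357/593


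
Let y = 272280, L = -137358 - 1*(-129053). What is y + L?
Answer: 263975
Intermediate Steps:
L = -8305 (L = -137358 + 129053 = -8305)
y + L = 272280 - 8305 = 263975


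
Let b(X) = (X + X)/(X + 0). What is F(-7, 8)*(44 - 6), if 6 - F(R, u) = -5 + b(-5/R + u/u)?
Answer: 342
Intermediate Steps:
b(X) = 2 (b(X) = (2*X)/X = 2)
F(R, u) = 9 (F(R, u) = 6 - (-5 + 2) = 6 - 1*(-3) = 6 + 3 = 9)
F(-7, 8)*(44 - 6) = 9*(44 - 6) = 9*38 = 342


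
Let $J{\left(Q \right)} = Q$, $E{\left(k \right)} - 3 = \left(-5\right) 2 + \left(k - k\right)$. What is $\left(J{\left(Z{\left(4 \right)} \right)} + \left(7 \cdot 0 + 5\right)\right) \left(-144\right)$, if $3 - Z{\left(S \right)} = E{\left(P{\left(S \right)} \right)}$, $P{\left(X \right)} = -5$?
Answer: $-2160$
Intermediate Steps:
$E{\left(k \right)} = -7$ ($E{\left(k \right)} = 3 + \left(\left(-5\right) 2 + \left(k - k\right)\right) = 3 + \left(-10 + 0\right) = 3 - 10 = -7$)
$Z{\left(S \right)} = 10$ ($Z{\left(S \right)} = 3 - -7 = 3 + 7 = 10$)
$\left(J{\left(Z{\left(4 \right)} \right)} + \left(7 \cdot 0 + 5\right)\right) \left(-144\right) = \left(10 + \left(7 \cdot 0 + 5\right)\right) \left(-144\right) = \left(10 + \left(0 + 5\right)\right) \left(-144\right) = \left(10 + 5\right) \left(-144\right) = 15 \left(-144\right) = -2160$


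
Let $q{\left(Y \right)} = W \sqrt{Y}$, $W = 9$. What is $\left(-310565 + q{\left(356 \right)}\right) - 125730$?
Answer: $-436295 + 18 \sqrt{89} \approx -4.3613 \cdot 10^{5}$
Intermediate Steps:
$q{\left(Y \right)} = 9 \sqrt{Y}$
$\left(-310565 + q{\left(356 \right)}\right) - 125730 = \left(-310565 + 9 \sqrt{356}\right) - 125730 = \left(-310565 + 9 \cdot 2 \sqrt{89}\right) - 125730 = \left(-310565 + 18 \sqrt{89}\right) - 125730 = -436295 + 18 \sqrt{89}$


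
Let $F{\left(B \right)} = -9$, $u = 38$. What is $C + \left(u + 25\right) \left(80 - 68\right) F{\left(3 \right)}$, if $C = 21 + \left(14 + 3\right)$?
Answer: $-6766$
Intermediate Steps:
$C = 38$ ($C = 21 + 17 = 38$)
$C + \left(u + 25\right) \left(80 - 68\right) F{\left(3 \right)} = 38 + \left(38 + 25\right) \left(80 - 68\right) \left(-9\right) = 38 + 63 \cdot 12 \left(-9\right) = 38 + 756 \left(-9\right) = 38 - 6804 = -6766$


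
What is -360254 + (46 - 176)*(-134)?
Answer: -342834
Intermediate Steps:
-360254 + (46 - 176)*(-134) = -360254 - 130*(-134) = -360254 + 17420 = -342834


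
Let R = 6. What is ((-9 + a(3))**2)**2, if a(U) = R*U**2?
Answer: 4100625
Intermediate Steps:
a(U) = 6*U**2
((-9 + a(3))**2)**2 = ((-9 + 6*3**2)**2)**2 = ((-9 + 6*9)**2)**2 = ((-9 + 54)**2)**2 = (45**2)**2 = 2025**2 = 4100625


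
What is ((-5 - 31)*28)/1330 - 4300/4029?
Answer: -698588/382755 ≈ -1.8252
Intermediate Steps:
((-5 - 31)*28)/1330 - 4300/4029 = -36*28*(1/1330) - 4300*1/4029 = -1008*1/1330 - 4300/4029 = -72/95 - 4300/4029 = -698588/382755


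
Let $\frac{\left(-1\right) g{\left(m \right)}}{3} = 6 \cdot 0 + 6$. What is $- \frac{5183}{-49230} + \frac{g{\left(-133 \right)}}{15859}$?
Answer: $\frac{81311057}{780738570} \approx 0.10415$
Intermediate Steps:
$g{\left(m \right)} = -18$ ($g{\left(m \right)} = - 3 \left(6 \cdot 0 + 6\right) = - 3 \left(0 + 6\right) = \left(-3\right) 6 = -18$)
$- \frac{5183}{-49230} + \frac{g{\left(-133 \right)}}{15859} = - \frac{5183}{-49230} - \frac{18}{15859} = \left(-5183\right) \left(- \frac{1}{49230}\right) - \frac{18}{15859} = \frac{5183}{49230} - \frac{18}{15859} = \frac{81311057}{780738570}$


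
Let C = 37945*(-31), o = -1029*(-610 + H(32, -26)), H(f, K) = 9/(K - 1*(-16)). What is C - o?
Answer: -18049111/10 ≈ -1.8049e+6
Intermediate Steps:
H(f, K) = 9/(16 + K) (H(f, K) = 9/(K + 16) = 9/(16 + K))
o = 6286161/10 (o = -1029*(-610 + 9/(16 - 26)) = -1029*(-610 + 9/(-10)) = -1029*(-610 + 9*(-⅒)) = -1029*(-610 - 9/10) = -1029*(-6109/10) = 6286161/10 ≈ 6.2862e+5)
C = -1176295
C - o = -1176295 - 1*6286161/10 = -1176295 - 6286161/10 = -18049111/10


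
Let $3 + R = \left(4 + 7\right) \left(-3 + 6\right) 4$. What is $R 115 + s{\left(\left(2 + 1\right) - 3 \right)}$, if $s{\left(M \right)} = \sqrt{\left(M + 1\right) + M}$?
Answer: $14836$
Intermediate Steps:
$R = 129$ ($R = -3 + \left(4 + 7\right) \left(-3 + 6\right) 4 = -3 + 11 \cdot 3 \cdot 4 = -3 + 11 \cdot 12 = -3 + 132 = 129$)
$s{\left(M \right)} = \sqrt{1 + 2 M}$ ($s{\left(M \right)} = \sqrt{\left(1 + M\right) + M} = \sqrt{1 + 2 M}$)
$R 115 + s{\left(\left(2 + 1\right) - 3 \right)} = 129 \cdot 115 + \sqrt{1 + 2 \left(\left(2 + 1\right) - 3\right)} = 14835 + \sqrt{1 + 2 \left(3 - 3\right)} = 14835 + \sqrt{1 + 2 \cdot 0} = 14835 + \sqrt{1 + 0} = 14835 + \sqrt{1} = 14835 + 1 = 14836$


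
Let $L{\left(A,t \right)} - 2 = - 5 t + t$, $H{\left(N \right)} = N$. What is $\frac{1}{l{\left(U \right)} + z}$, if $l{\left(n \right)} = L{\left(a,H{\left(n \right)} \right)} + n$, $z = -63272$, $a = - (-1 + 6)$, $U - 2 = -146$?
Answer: $- \frac{1}{62838} \approx -1.5914 \cdot 10^{-5}$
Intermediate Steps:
$U = -144$ ($U = 2 - 146 = -144$)
$a = -5$ ($a = \left(-1\right) 5 = -5$)
$L{\left(A,t \right)} = 2 - 4 t$ ($L{\left(A,t \right)} = 2 + \left(- 5 t + t\right) = 2 - 4 t$)
$l{\left(n \right)} = 2 - 3 n$ ($l{\left(n \right)} = \left(2 - 4 n\right) + n = 2 - 3 n$)
$\frac{1}{l{\left(U \right)} + z} = \frac{1}{\left(2 - -432\right) - 63272} = \frac{1}{\left(2 + 432\right) - 63272} = \frac{1}{434 - 63272} = \frac{1}{-62838} = - \frac{1}{62838}$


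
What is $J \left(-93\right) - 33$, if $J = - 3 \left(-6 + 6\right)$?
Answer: $-33$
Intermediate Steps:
$J = 0$ ($J = \left(-3\right) 0 = 0$)
$J \left(-93\right) - 33 = 0 \left(-93\right) - 33 = 0 - 33 = -33$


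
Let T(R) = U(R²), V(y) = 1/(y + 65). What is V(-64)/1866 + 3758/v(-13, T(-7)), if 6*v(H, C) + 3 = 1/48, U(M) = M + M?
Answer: -2019579121/266838 ≈ -7568.6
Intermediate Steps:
U(M) = 2*M
V(y) = 1/(65 + y)
T(R) = 2*R²
v(H, C) = -143/288 (v(H, C) = -½ + (⅙)/48 = -½ + (⅙)*(1/48) = -½ + 1/288 = -143/288)
V(-64)/1866 + 3758/v(-13, T(-7)) = 1/((65 - 64)*1866) + 3758/(-143/288) = (1/1866)/1 + 3758*(-288/143) = 1*(1/1866) - 1082304/143 = 1/1866 - 1082304/143 = -2019579121/266838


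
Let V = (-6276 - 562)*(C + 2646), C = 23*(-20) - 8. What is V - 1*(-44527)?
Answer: -14848637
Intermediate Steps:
C = -468 (C = -460 - 8 = -468)
V = -14893164 (V = (-6276 - 562)*(-468 + 2646) = -6838*2178 = -14893164)
V - 1*(-44527) = -14893164 - 1*(-44527) = -14893164 + 44527 = -14848637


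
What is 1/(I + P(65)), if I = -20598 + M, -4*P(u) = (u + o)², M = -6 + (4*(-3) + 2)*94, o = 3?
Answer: -1/22700 ≈ -4.4053e-5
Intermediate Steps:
M = -946 (M = -6 + (-12 + 2)*94 = -6 - 10*94 = -6 - 940 = -946)
P(u) = -(3 + u)²/4 (P(u) = -(u + 3)²/4 = -(3 + u)²/4)
I = -21544 (I = -20598 - 946 = -21544)
1/(I + P(65)) = 1/(-21544 - (3 + 65)²/4) = 1/(-21544 - ¼*68²) = 1/(-21544 - ¼*4624) = 1/(-21544 - 1156) = 1/(-22700) = -1/22700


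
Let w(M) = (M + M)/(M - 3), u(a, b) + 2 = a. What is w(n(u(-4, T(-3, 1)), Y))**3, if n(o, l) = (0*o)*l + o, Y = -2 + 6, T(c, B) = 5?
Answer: 64/27 ≈ 2.3704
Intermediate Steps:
u(a, b) = -2 + a
Y = 4
n(o, l) = o (n(o, l) = 0*l + o = 0 + o = o)
w(M) = 2*M/(-3 + M) (w(M) = (2*M)/(-3 + M) = 2*M/(-3 + M))
w(n(u(-4, T(-3, 1)), Y))**3 = (2*(-2 - 4)/(-3 + (-2 - 4)))**3 = (2*(-6)/(-3 - 6))**3 = (2*(-6)/(-9))**3 = (2*(-6)*(-1/9))**3 = (4/3)**3 = 64/27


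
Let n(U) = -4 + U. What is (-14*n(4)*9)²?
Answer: 0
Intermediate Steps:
(-14*n(4)*9)² = (-14*(-4 + 4)*9)² = (-14*0*9)² = (0*9)² = 0² = 0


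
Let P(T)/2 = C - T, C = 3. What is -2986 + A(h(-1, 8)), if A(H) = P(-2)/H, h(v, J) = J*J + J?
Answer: -107491/36 ≈ -2985.9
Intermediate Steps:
P(T) = 6 - 2*T (P(T) = 2*(3 - T) = 6 - 2*T)
h(v, J) = J + J² (h(v, J) = J² + J = J + J²)
A(H) = 10/H (A(H) = (6 - 2*(-2))/H = (6 + 4)/H = 10/H)
-2986 + A(h(-1, 8)) = -2986 + 10/((8*(1 + 8))) = -2986 + 10/((8*9)) = -2986 + 10/72 = -2986 + 10*(1/72) = -2986 + 5/36 = -107491/36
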